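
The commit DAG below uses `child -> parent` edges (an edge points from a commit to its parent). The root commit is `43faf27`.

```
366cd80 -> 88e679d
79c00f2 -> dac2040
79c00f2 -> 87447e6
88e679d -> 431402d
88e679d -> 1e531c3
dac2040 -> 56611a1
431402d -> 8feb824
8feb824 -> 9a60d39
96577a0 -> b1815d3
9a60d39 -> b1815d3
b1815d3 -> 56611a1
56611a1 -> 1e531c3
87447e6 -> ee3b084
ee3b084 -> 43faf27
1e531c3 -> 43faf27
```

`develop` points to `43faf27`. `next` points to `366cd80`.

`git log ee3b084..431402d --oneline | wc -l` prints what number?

Reachable from 431402d: {1e531c3, 431402d, 43faf27, 56611a1, 8feb824, 9a60d39, b1815d3}.
Reachable from ee3b084: {43faf27, ee3b084}.
In 431402d's history but not ee3b084's: {1e531c3, 431402d, 56611a1, 8feb824, 9a60d39, b1815d3} — 6 commits.

6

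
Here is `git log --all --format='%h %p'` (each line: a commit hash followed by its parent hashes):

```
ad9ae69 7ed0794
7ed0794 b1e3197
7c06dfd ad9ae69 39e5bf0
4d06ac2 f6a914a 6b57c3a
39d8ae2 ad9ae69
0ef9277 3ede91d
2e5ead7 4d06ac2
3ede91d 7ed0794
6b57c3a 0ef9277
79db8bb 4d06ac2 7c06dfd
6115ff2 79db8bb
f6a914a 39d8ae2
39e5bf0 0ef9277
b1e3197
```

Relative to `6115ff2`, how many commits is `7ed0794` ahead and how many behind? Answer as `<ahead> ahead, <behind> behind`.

Reachable from 7ed0794: {7ed0794, b1e3197}.
Reachable from 6115ff2: {0ef9277, 39d8ae2, 39e5bf0, 3ede91d, 4d06ac2, 6115ff2, 6b57c3a, 79db8bb, 7c06dfd, 7ed0794, ad9ae69, b1e3197, f6a914a}.
Only in 7ed0794's history (ahead): {} — 0.
Only in 6115ff2's history (behind): {0ef9277, 39d8ae2, 39e5bf0, 3ede91d, 4d06ac2, 6115ff2, 6b57c3a, 79db8bb, 7c06dfd, ad9ae69, f6a914a} — 11.

0 ahead, 11 behind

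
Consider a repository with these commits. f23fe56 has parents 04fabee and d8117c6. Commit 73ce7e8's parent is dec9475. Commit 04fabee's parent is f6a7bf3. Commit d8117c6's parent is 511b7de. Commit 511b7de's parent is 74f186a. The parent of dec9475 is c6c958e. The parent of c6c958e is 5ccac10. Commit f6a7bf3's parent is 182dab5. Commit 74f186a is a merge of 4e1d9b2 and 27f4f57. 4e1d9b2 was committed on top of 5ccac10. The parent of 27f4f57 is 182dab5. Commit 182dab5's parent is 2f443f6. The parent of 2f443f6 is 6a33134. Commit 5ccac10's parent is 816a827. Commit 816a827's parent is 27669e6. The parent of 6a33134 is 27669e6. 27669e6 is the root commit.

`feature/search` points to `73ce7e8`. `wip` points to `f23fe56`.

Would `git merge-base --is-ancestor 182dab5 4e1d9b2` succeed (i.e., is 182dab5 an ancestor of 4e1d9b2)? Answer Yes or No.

No

Ancestors of 4e1d9b2: {27669e6, 4e1d9b2, 5ccac10, 816a827}.
182dab5 is not in that set, so it is not an ancestor of 4e1d9b2.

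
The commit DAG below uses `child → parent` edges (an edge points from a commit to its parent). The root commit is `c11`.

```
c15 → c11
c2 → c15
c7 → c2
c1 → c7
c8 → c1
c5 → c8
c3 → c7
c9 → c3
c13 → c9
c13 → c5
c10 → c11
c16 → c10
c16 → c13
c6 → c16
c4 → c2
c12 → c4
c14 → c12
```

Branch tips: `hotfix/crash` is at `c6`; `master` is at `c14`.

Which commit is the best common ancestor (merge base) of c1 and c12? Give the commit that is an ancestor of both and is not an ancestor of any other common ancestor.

Ancestors of c1: {c1, c11, c15, c2, c7}.
Ancestors of c12: {c11, c12, c15, c2, c4}.
Common ancestors: {c11, c15, c2}.
Among these, c2 is not an ancestor of any other common ancestor — it is the merge base.

c2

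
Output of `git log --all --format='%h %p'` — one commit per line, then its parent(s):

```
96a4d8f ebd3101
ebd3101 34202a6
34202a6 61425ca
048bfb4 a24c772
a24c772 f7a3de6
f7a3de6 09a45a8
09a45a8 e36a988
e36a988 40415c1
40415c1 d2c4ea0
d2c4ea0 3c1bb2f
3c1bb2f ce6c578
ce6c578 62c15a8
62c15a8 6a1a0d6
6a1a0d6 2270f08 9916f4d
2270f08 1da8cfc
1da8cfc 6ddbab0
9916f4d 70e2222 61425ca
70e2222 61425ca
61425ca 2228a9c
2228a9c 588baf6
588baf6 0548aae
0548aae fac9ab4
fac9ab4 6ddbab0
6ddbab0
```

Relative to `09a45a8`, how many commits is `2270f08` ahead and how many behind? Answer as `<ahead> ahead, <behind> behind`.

Reachable from 2270f08: {1da8cfc, 2270f08, 6ddbab0}.
Reachable from 09a45a8: {0548aae, 09a45a8, 1da8cfc, 2228a9c, 2270f08, 3c1bb2f, 40415c1, 588baf6, 61425ca, 62c15a8, 6a1a0d6, 6ddbab0, 70e2222, 9916f4d, ce6c578, d2c4ea0, e36a988, fac9ab4}.
Only in 2270f08's history (ahead): {} — 0.
Only in 09a45a8's history (behind): {0548aae, 09a45a8, 2228a9c, 3c1bb2f, 40415c1, 588baf6, 61425ca, 62c15a8, 6a1a0d6, 70e2222, 9916f4d, ce6c578, d2c4ea0, e36a988, fac9ab4} — 15.

0 ahead, 15 behind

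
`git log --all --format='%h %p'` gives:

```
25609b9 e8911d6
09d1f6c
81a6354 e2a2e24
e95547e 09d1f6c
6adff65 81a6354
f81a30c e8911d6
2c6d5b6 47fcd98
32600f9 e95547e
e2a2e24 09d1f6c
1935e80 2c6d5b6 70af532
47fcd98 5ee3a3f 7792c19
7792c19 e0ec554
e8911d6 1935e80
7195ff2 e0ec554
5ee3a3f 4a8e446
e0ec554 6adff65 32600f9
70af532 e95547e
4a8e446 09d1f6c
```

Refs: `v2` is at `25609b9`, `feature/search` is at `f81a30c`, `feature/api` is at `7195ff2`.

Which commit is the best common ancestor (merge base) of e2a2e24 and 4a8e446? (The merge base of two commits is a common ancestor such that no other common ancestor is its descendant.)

09d1f6c

Ancestors of e2a2e24: {09d1f6c, e2a2e24}.
Ancestors of 4a8e446: {09d1f6c, 4a8e446}.
Common ancestors: {09d1f6c}.
The only common ancestor is 09d1f6c, so it is the merge base.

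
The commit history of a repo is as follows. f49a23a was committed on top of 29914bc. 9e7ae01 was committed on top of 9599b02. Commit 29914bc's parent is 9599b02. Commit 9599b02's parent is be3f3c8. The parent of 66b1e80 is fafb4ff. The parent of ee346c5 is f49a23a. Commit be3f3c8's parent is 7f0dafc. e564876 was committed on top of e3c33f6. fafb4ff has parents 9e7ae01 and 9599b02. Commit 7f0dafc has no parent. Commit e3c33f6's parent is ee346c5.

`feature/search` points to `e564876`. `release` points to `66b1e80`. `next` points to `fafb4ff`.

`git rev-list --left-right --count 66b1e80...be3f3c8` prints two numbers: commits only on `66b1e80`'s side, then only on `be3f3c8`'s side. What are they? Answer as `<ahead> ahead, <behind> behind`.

4 ahead, 0 behind

Reachable from 66b1e80: {66b1e80, 7f0dafc, 9599b02, 9e7ae01, be3f3c8, fafb4ff}.
Reachable from be3f3c8: {7f0dafc, be3f3c8}.
Only in 66b1e80's history (ahead): {66b1e80, 9599b02, 9e7ae01, fafb4ff} — 4.
Only in be3f3c8's history (behind): {} — 0.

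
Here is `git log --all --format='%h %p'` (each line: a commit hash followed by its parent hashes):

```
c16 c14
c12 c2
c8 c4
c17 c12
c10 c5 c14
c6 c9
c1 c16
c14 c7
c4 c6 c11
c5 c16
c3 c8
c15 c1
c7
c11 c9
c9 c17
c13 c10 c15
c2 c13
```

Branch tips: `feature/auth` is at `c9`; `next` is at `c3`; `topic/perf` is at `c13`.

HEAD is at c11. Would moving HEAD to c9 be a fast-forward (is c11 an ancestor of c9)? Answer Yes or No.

A fast-forward from c11 to c9 is possible iff c11 is an ancestor of c9.
Ancestors of c9: {c1, c10, c12, c13, c14, c15, c16, c17, c2, c5, c7, c9}.
c11 is not among them, so fast-forward is not possible.

No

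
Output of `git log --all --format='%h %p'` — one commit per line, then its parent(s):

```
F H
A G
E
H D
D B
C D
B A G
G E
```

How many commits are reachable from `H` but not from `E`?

5

Reachable from H: {A, B, D, E, G, H}.
Reachable from E: {E}.
In H's history but not E's: {A, B, D, G, H} — 5 commits.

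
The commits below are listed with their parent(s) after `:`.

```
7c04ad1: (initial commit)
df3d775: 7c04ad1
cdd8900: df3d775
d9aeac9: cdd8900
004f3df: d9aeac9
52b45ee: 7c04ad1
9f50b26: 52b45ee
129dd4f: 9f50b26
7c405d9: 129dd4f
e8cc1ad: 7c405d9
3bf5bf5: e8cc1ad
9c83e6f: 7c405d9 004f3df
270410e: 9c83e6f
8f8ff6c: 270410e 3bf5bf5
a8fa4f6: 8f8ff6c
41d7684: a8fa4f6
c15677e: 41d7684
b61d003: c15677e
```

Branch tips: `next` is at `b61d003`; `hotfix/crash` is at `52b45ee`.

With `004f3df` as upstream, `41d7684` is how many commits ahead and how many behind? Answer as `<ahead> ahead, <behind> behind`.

11 ahead, 0 behind

Reachable from 41d7684: {004f3df, 129dd4f, 270410e, 3bf5bf5, 41d7684, 52b45ee, 7c04ad1, 7c405d9, 8f8ff6c, 9c83e6f, 9f50b26, a8fa4f6, cdd8900, d9aeac9, df3d775, e8cc1ad}.
Reachable from 004f3df: {004f3df, 7c04ad1, cdd8900, d9aeac9, df3d775}.
Only in 41d7684's history (ahead): {129dd4f, 270410e, 3bf5bf5, 41d7684, 52b45ee, 7c405d9, 8f8ff6c, 9c83e6f, 9f50b26, a8fa4f6, e8cc1ad} — 11.
Only in 004f3df's history (behind): {} — 0.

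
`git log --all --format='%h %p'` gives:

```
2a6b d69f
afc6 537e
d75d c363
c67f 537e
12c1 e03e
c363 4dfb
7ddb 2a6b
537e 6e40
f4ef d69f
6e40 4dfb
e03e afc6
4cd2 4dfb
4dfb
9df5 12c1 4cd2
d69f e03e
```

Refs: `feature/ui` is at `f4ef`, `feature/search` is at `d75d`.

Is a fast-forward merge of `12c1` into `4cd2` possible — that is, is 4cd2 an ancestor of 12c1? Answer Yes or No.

A fast-forward from 4cd2 to 12c1 is possible iff 4cd2 is an ancestor of 12c1.
Ancestors of 12c1: {12c1, 4dfb, 537e, 6e40, afc6, e03e}.
4cd2 is not among them, so fast-forward is not possible.

No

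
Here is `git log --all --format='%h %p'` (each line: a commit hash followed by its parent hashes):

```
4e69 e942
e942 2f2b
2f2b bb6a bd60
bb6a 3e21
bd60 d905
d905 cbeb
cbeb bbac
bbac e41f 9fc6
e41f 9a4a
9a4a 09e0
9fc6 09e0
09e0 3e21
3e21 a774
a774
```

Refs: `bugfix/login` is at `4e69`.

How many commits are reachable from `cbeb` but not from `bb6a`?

6

Reachable from cbeb: {09e0, 3e21, 9a4a, 9fc6, a774, bbac, cbeb, e41f}.
Reachable from bb6a: {3e21, a774, bb6a}.
In cbeb's history but not bb6a's: {09e0, 9a4a, 9fc6, bbac, cbeb, e41f} — 6 commits.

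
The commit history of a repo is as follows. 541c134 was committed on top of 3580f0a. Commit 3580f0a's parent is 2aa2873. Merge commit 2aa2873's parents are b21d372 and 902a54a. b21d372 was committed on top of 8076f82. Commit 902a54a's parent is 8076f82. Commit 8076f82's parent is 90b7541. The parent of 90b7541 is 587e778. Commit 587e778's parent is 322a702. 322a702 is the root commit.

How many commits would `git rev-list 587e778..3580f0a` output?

6

Reachable from 3580f0a: {2aa2873, 322a702, 3580f0a, 587e778, 8076f82, 902a54a, 90b7541, b21d372}.
Reachable from 587e778: {322a702, 587e778}.
In 3580f0a's history but not 587e778's: {2aa2873, 3580f0a, 8076f82, 902a54a, 90b7541, b21d372} — 6 commits.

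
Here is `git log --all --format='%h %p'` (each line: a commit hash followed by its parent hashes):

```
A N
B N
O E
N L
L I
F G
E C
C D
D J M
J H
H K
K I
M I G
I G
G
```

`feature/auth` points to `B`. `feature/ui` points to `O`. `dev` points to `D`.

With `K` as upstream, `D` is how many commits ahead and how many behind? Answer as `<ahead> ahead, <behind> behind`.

4 ahead, 0 behind

Reachable from D: {D, G, H, I, J, K, M}.
Reachable from K: {G, I, K}.
Only in D's history (ahead): {D, H, J, M} — 4.
Only in K's history (behind): {} — 0.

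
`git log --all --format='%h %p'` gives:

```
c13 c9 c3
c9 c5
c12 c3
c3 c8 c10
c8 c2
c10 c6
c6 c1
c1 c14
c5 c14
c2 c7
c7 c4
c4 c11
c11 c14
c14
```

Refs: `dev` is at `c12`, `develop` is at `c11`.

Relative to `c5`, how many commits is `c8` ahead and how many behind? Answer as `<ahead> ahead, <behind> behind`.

5 ahead, 1 behind

Reachable from c8: {c11, c14, c2, c4, c7, c8}.
Reachable from c5: {c14, c5}.
Only in c8's history (ahead): {c11, c2, c4, c7, c8} — 5.
Only in c5's history (behind): {c5} — 1.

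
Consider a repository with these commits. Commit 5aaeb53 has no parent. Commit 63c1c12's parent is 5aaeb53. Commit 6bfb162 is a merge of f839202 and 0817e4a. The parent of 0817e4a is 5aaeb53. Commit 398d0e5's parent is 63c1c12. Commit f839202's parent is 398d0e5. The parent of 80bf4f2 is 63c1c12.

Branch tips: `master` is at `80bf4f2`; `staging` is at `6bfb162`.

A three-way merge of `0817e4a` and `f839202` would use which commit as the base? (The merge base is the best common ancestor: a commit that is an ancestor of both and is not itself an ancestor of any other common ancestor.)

5aaeb53

Ancestors of 0817e4a: {0817e4a, 5aaeb53}.
Ancestors of f839202: {398d0e5, 5aaeb53, 63c1c12, f839202}.
Common ancestors: {5aaeb53}.
The only common ancestor is 5aaeb53, so it is the merge base.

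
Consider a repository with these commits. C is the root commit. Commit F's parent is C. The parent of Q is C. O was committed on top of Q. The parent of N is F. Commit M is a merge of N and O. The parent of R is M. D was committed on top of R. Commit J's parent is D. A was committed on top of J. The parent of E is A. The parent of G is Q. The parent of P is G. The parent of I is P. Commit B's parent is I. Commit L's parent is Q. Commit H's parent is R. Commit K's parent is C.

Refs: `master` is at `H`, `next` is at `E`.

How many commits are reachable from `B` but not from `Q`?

Reachable from B: {B, C, G, I, P, Q}.
Reachable from Q: {C, Q}.
In B's history but not Q's: {B, G, I, P} — 4 commits.

4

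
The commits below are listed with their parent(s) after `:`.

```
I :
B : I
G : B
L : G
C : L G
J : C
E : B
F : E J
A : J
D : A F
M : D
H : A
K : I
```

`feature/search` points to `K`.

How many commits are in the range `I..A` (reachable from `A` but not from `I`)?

Reachable from A: {A, B, C, G, I, J, L}.
Reachable from I: {I}.
In A's history but not I's: {A, B, C, G, J, L} — 6 commits.

6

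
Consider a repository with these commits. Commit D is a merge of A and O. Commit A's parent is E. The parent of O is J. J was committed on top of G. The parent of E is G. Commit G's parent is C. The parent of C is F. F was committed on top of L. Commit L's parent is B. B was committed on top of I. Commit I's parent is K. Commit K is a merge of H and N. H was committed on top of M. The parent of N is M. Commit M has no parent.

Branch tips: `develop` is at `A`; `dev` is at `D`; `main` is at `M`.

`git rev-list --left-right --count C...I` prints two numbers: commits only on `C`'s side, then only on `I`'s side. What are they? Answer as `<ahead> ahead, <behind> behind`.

Reachable from C: {B, C, F, H, I, K, L, M, N}.
Reachable from I: {H, I, K, M, N}.
Only in C's history (ahead): {B, C, F, L} — 4.
Only in I's history (behind): {} — 0.

4 ahead, 0 behind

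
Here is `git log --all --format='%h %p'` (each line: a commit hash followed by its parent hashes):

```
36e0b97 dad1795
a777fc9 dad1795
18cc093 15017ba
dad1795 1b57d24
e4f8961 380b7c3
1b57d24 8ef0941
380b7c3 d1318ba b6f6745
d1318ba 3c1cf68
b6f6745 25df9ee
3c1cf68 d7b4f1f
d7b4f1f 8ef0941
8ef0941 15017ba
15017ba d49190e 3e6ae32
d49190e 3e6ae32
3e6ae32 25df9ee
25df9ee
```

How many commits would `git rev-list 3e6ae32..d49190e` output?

1

Reachable from d49190e: {25df9ee, 3e6ae32, d49190e}.
Reachable from 3e6ae32: {25df9ee, 3e6ae32}.
In d49190e's history but not 3e6ae32's: {d49190e} — 1 commit.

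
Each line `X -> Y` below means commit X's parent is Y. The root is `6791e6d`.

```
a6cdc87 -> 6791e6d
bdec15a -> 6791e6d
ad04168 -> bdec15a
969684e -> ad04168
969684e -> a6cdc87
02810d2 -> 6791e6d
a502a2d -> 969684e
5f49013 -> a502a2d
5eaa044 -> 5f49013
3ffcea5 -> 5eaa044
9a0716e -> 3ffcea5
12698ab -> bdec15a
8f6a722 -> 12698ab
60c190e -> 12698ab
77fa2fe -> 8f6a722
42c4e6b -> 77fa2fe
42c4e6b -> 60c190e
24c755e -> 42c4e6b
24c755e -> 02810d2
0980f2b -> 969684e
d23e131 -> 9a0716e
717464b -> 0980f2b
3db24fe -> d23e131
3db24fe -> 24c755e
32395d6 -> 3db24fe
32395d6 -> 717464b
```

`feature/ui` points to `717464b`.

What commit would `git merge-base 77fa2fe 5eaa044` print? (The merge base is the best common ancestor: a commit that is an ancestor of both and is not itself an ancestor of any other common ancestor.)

bdec15a

Ancestors of 77fa2fe: {12698ab, 6791e6d, 77fa2fe, 8f6a722, bdec15a}.
Ancestors of 5eaa044: {5eaa044, 5f49013, 6791e6d, 969684e, a502a2d, a6cdc87, ad04168, bdec15a}.
Common ancestors: {6791e6d, bdec15a}.
Among these, bdec15a is not an ancestor of any other common ancestor — it is the merge base.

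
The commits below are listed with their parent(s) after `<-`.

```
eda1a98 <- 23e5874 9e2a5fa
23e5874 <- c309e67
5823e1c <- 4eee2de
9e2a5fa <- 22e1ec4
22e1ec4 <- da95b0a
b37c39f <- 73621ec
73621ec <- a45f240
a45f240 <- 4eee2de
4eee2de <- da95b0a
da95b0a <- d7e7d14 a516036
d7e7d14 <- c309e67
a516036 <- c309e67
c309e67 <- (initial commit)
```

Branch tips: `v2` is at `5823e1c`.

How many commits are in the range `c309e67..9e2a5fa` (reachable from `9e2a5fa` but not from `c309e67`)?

5

Reachable from 9e2a5fa: {22e1ec4, 9e2a5fa, a516036, c309e67, d7e7d14, da95b0a}.
Reachable from c309e67: {c309e67}.
In 9e2a5fa's history but not c309e67's: {22e1ec4, 9e2a5fa, a516036, d7e7d14, da95b0a} — 5 commits.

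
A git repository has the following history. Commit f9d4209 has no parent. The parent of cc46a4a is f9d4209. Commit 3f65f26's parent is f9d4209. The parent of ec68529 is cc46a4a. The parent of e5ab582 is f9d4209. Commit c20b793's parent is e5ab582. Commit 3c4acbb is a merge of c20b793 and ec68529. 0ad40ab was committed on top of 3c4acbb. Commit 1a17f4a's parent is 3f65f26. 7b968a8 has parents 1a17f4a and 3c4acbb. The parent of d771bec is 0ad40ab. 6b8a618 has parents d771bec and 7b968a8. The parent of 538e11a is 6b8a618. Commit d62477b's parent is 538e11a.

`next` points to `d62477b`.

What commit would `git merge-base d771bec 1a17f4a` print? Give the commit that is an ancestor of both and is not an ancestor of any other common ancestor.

Ancestors of d771bec: {0ad40ab, 3c4acbb, c20b793, cc46a4a, d771bec, e5ab582, ec68529, f9d4209}.
Ancestors of 1a17f4a: {1a17f4a, 3f65f26, f9d4209}.
Common ancestors: {f9d4209}.
The only common ancestor is f9d4209, so it is the merge base.

f9d4209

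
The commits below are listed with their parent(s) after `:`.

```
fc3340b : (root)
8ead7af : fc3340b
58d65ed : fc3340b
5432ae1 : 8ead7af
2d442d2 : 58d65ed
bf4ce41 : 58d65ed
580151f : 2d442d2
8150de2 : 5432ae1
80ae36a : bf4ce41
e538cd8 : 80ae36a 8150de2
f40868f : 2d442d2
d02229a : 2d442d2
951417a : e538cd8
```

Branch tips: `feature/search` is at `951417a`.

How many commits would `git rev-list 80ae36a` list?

4

Walking parent pointers from 80ae36a: reachable set = {58d65ed, 80ae36a, bf4ce41, fc3340b}.
That is 4 commits.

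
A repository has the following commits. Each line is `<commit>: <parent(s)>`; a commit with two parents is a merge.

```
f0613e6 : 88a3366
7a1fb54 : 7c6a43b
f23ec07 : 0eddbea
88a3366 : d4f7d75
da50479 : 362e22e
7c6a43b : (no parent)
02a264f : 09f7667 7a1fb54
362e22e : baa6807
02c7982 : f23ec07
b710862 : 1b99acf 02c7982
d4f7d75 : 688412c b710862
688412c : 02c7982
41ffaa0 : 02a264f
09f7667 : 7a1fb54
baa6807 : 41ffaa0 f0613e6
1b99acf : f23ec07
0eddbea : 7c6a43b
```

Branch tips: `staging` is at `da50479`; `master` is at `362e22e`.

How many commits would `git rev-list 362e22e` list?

Walking parent pointers from 362e22e: reachable set = {02a264f, 02c7982, 09f7667, 0eddbea, 1b99acf, 362e22e, 41ffaa0, 688412c, 7a1fb54, 7c6a43b, 88a3366, b710862, baa6807, d4f7d75, f0613e6, f23ec07}.
That is 16 commits.

16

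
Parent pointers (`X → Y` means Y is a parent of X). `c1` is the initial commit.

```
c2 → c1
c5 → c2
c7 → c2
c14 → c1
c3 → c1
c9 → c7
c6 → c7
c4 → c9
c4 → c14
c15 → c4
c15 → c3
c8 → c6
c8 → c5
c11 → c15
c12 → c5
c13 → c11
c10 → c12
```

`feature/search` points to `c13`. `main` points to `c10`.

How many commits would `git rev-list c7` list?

3

Walking parent pointers from c7: reachable set = {c1, c2, c7}.
That is 3 commits.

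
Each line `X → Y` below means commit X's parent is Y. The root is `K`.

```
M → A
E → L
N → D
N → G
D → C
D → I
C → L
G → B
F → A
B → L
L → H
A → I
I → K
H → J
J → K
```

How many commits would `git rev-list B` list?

Walking parent pointers from B: reachable set = {B, H, J, K, L}.
That is 5 commits.

5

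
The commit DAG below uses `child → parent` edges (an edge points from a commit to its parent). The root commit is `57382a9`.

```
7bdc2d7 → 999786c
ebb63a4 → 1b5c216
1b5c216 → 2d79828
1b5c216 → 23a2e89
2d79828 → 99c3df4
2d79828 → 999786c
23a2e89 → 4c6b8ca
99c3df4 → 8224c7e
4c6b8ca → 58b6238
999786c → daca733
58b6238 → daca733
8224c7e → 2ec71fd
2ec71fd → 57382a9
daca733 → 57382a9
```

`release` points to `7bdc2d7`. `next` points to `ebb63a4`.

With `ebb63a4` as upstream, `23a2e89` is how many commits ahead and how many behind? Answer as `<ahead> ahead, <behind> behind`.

0 ahead, 7 behind

Reachable from 23a2e89: {23a2e89, 4c6b8ca, 57382a9, 58b6238, daca733}.
Reachable from ebb63a4: {1b5c216, 23a2e89, 2d79828, 2ec71fd, 4c6b8ca, 57382a9, 58b6238, 8224c7e, 999786c, 99c3df4, daca733, ebb63a4}.
Only in 23a2e89's history (ahead): {} — 0.
Only in ebb63a4's history (behind): {1b5c216, 2d79828, 2ec71fd, 8224c7e, 999786c, 99c3df4, ebb63a4} — 7.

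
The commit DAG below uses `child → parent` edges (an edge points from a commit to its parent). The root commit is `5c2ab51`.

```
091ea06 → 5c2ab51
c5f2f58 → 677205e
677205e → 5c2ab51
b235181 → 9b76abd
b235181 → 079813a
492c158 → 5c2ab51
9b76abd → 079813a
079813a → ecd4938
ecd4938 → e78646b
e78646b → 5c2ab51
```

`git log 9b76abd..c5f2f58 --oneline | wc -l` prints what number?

2

Reachable from c5f2f58: {5c2ab51, 677205e, c5f2f58}.
Reachable from 9b76abd: {079813a, 5c2ab51, 9b76abd, e78646b, ecd4938}.
In c5f2f58's history but not 9b76abd's: {677205e, c5f2f58} — 2 commits.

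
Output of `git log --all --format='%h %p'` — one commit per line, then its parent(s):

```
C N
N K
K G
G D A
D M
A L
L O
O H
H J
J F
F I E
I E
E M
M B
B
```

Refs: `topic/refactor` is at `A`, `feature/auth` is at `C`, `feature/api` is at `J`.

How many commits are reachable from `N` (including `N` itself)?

14

Walking parent pointers from N: reachable set = {A, B, D, E, F, G, H, I, J, K, L, M, N, O}.
That is 14 commits.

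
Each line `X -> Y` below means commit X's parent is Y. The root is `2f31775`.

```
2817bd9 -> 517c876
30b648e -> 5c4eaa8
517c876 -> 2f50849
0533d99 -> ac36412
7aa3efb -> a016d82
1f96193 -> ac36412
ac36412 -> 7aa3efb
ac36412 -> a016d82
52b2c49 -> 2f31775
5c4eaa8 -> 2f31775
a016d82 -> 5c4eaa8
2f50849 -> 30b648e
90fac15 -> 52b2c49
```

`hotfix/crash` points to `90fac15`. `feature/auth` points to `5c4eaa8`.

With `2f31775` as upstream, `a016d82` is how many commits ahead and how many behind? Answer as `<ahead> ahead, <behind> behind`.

Reachable from a016d82: {2f31775, 5c4eaa8, a016d82}.
Reachable from 2f31775: {2f31775}.
Only in a016d82's history (ahead): {5c4eaa8, a016d82} — 2.
Only in 2f31775's history (behind): {} — 0.

2 ahead, 0 behind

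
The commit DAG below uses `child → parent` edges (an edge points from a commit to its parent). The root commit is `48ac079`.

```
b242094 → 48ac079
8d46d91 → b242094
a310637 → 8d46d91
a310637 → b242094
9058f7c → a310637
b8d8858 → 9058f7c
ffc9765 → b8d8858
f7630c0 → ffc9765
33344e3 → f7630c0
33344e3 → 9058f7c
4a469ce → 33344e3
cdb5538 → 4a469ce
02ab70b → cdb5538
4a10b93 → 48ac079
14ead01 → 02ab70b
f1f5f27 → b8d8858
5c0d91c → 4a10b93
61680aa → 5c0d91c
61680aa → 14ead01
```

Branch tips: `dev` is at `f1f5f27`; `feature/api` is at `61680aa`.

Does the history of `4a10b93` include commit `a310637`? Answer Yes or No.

No

Ancestors of 4a10b93: {48ac079, 4a10b93}.
a310637 is not in that set, so it is not an ancestor of 4a10b93.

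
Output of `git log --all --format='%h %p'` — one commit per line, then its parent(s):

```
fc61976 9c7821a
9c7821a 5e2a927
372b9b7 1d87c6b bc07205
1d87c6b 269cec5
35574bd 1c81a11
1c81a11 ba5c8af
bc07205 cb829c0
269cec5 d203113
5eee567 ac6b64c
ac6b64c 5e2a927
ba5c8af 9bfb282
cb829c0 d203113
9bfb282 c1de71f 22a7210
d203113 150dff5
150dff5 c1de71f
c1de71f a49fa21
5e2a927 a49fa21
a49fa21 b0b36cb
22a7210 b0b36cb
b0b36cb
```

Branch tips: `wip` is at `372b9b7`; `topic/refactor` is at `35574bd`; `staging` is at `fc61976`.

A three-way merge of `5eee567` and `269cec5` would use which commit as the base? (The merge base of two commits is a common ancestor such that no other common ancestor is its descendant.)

Ancestors of 5eee567: {5e2a927, 5eee567, a49fa21, ac6b64c, b0b36cb}.
Ancestors of 269cec5: {150dff5, 269cec5, a49fa21, b0b36cb, c1de71f, d203113}.
Common ancestors: {a49fa21, b0b36cb}.
Among these, a49fa21 is not an ancestor of any other common ancestor — it is the merge base.

a49fa21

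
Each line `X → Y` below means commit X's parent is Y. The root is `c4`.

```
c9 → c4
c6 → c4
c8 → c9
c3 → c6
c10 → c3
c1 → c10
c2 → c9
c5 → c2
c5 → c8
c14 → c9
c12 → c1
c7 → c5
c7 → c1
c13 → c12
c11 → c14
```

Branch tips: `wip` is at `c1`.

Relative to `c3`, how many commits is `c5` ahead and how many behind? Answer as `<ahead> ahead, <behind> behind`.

Reachable from c5: {c2, c4, c5, c8, c9}.
Reachable from c3: {c3, c4, c6}.
Only in c5's history (ahead): {c2, c5, c8, c9} — 4.
Only in c3's history (behind): {c3, c6} — 2.

4 ahead, 2 behind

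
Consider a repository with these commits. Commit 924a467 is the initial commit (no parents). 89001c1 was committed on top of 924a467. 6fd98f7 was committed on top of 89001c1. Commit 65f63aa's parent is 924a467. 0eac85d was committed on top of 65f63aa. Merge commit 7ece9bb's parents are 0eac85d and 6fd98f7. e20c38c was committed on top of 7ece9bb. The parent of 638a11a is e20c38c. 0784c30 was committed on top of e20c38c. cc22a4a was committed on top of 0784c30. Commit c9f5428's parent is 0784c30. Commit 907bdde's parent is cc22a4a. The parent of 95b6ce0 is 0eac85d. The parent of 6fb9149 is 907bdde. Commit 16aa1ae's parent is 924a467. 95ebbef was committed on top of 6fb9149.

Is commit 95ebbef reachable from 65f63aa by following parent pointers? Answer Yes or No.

No

Ancestors of 65f63aa: {65f63aa, 924a467}.
95ebbef is not in that set, so it is not an ancestor of 65f63aa.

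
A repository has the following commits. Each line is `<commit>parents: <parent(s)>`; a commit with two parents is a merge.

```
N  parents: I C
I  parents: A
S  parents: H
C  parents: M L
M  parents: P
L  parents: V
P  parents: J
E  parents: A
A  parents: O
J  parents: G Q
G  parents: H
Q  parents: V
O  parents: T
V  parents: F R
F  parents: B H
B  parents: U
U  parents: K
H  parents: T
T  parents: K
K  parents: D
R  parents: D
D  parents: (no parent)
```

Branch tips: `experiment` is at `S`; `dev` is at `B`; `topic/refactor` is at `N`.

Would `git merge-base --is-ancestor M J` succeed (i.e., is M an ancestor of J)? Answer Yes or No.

No

Ancestors of J: {B, D, F, G, H, J, K, Q, R, T, U, V}.
M is not in that set, so it is not an ancestor of J.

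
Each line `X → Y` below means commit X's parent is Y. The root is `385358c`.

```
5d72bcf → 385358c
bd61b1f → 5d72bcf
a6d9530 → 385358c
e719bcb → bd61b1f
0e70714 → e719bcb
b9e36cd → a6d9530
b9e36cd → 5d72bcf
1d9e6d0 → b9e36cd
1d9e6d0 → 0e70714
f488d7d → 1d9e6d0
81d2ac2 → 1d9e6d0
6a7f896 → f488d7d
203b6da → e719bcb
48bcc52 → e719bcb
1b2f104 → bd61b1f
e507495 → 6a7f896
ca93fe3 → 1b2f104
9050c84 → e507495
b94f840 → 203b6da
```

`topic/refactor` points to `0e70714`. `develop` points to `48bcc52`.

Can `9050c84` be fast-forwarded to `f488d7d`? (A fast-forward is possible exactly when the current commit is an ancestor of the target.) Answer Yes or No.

A fast-forward from 9050c84 to f488d7d is possible iff 9050c84 is an ancestor of f488d7d.
Ancestors of f488d7d: {0e70714, 1d9e6d0, 385358c, 5d72bcf, a6d9530, b9e36cd, bd61b1f, e719bcb, f488d7d}.
9050c84 is not among them, so fast-forward is not possible.

No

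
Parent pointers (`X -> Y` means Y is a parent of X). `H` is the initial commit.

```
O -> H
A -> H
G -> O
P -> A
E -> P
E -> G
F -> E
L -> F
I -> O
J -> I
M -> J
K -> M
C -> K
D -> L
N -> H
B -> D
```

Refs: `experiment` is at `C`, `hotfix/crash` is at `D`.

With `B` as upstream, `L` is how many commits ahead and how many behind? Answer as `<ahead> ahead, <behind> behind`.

0 ahead, 2 behind

Reachable from L: {A, E, F, G, H, L, O, P}.
Reachable from B: {A, B, D, E, F, G, H, L, O, P}.
Only in L's history (ahead): {} — 0.
Only in B's history (behind): {B, D} — 2.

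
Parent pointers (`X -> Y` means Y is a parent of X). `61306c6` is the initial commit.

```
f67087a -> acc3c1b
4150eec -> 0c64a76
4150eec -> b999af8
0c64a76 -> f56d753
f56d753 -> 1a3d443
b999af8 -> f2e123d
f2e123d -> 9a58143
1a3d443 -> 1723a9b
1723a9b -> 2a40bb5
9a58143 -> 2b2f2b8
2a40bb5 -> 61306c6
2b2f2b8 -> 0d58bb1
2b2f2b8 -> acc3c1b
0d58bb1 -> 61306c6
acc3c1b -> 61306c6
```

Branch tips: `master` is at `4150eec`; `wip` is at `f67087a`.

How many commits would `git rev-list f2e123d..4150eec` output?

Reachable from 4150eec: {0c64a76, 0d58bb1, 1723a9b, 1a3d443, 2a40bb5, 2b2f2b8, 4150eec, 61306c6, 9a58143, acc3c1b, b999af8, f2e123d, f56d753}.
Reachable from f2e123d: {0d58bb1, 2b2f2b8, 61306c6, 9a58143, acc3c1b, f2e123d}.
In 4150eec's history but not f2e123d's: {0c64a76, 1723a9b, 1a3d443, 2a40bb5, 4150eec, b999af8, f56d753} — 7 commits.

7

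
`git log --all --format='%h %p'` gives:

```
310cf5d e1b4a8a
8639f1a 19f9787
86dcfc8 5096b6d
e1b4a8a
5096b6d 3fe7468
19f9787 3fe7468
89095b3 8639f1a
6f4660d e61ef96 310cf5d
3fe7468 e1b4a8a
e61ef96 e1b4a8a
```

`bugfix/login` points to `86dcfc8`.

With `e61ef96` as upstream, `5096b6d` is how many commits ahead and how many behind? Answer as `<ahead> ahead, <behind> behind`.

2 ahead, 1 behind

Reachable from 5096b6d: {3fe7468, 5096b6d, e1b4a8a}.
Reachable from e61ef96: {e1b4a8a, e61ef96}.
Only in 5096b6d's history (ahead): {3fe7468, 5096b6d} — 2.
Only in e61ef96's history (behind): {e61ef96} — 1.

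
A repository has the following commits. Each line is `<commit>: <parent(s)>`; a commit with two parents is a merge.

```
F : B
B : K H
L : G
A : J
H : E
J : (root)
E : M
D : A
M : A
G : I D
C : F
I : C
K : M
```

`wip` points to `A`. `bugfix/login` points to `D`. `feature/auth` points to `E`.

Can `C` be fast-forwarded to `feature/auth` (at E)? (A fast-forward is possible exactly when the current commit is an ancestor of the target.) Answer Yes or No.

A fast-forward from C to E is possible iff C is an ancestor of E.
Ancestors of E: {A, E, J, M}.
C is not among them, so fast-forward is not possible.

No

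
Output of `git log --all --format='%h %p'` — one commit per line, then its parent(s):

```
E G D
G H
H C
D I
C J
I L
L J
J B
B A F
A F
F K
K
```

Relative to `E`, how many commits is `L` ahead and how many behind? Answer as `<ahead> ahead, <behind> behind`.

Reachable from L: {A, B, F, J, K, L}.
Reachable from E: {A, B, C, D, E, F, G, H, I, J, K, L}.
Only in L's history (ahead): {} — 0.
Only in E's history (behind): {C, D, E, G, H, I} — 6.

0 ahead, 6 behind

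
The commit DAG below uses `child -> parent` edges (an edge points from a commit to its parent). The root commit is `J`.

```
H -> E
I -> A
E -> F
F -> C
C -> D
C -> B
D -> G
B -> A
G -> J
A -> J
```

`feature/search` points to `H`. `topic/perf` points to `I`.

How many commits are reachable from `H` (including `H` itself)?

Walking parent pointers from H: reachable set = {A, B, C, D, E, F, G, H, J}.
That is 9 commits.

9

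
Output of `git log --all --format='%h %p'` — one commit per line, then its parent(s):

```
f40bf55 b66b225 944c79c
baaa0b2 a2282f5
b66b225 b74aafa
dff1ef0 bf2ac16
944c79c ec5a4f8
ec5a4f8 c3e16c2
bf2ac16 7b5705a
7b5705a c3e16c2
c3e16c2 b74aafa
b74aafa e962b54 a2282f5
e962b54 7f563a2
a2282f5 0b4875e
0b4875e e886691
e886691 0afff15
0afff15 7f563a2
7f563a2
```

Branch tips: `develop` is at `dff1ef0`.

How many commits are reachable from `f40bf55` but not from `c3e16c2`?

Reachable from f40bf55: {0afff15, 0b4875e, 7f563a2, 944c79c, a2282f5, b66b225, b74aafa, c3e16c2, e886691, e962b54, ec5a4f8, f40bf55}.
Reachable from c3e16c2: {0afff15, 0b4875e, 7f563a2, a2282f5, b74aafa, c3e16c2, e886691, e962b54}.
In f40bf55's history but not c3e16c2's: {944c79c, b66b225, ec5a4f8, f40bf55} — 4 commits.

4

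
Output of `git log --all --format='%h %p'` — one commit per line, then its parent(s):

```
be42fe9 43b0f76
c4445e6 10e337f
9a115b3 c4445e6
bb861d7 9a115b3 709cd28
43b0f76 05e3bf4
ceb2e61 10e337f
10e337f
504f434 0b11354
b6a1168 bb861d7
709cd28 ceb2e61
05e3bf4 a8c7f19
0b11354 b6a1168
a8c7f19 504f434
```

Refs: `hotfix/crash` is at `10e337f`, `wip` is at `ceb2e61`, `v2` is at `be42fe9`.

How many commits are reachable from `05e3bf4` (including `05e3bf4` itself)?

Walking parent pointers from 05e3bf4: reachable set = {05e3bf4, 0b11354, 10e337f, 504f434, 709cd28, 9a115b3, a8c7f19, b6a1168, bb861d7, c4445e6, ceb2e61}.
That is 11 commits.

11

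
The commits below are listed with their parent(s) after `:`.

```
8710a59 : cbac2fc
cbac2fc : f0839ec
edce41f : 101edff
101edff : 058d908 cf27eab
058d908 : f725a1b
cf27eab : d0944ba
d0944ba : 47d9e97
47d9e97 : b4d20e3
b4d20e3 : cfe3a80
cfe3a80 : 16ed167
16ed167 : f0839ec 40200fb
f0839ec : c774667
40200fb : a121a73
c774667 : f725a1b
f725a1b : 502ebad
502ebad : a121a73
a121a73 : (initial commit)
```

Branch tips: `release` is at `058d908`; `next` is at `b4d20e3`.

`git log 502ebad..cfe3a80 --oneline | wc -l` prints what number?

6

Reachable from cfe3a80: {16ed167, 40200fb, 502ebad, a121a73, c774667, cfe3a80, f0839ec, f725a1b}.
Reachable from 502ebad: {502ebad, a121a73}.
In cfe3a80's history but not 502ebad's: {16ed167, 40200fb, c774667, cfe3a80, f0839ec, f725a1b} — 6 commits.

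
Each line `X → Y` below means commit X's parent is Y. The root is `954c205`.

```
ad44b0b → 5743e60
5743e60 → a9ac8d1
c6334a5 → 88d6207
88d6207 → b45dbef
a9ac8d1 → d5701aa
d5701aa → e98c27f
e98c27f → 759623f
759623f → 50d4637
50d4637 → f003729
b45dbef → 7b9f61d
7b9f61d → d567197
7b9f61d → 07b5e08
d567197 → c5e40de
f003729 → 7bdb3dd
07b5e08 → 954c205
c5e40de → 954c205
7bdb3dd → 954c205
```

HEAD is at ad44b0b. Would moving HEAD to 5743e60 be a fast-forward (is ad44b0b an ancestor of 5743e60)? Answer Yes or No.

No

A fast-forward from ad44b0b to 5743e60 is possible iff ad44b0b is an ancestor of 5743e60.
Ancestors of 5743e60: {50d4637, 5743e60, 759623f, 7bdb3dd, 954c205, a9ac8d1, d5701aa, e98c27f, f003729}.
ad44b0b is not among them, so fast-forward is not possible.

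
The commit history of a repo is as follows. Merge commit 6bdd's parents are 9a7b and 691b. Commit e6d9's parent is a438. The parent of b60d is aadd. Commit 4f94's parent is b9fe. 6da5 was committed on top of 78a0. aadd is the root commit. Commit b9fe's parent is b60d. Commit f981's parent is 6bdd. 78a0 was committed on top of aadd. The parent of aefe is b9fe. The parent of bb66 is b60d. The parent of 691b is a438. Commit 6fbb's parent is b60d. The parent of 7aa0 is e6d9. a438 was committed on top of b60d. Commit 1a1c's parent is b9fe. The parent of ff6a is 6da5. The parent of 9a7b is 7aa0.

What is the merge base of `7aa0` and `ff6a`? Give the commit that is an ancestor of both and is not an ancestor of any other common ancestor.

aadd

Ancestors of 7aa0: {7aa0, a438, aadd, b60d, e6d9}.
Ancestors of ff6a: {6da5, 78a0, aadd, ff6a}.
Common ancestors: {aadd}.
The only common ancestor is aadd, so it is the merge base.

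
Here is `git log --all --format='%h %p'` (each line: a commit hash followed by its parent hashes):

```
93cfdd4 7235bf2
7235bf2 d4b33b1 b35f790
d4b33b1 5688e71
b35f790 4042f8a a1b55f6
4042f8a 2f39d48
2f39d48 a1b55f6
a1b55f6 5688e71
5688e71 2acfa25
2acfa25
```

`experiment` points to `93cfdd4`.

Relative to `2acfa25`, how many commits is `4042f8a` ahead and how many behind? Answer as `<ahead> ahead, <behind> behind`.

4 ahead, 0 behind

Reachable from 4042f8a: {2acfa25, 2f39d48, 4042f8a, 5688e71, a1b55f6}.
Reachable from 2acfa25: {2acfa25}.
Only in 4042f8a's history (ahead): {2f39d48, 4042f8a, 5688e71, a1b55f6} — 4.
Only in 2acfa25's history (behind): {} — 0.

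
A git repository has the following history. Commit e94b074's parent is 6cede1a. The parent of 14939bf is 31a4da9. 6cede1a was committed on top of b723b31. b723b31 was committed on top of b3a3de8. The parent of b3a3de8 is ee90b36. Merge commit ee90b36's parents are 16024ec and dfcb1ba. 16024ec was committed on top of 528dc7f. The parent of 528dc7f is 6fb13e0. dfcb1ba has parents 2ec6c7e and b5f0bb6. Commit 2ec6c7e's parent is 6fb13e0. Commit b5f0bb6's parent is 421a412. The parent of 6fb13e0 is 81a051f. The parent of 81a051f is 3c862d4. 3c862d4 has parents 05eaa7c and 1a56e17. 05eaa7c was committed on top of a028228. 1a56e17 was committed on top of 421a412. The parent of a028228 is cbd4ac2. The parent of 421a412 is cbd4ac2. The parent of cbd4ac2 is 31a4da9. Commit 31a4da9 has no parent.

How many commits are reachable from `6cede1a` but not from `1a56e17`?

Reachable from 6cede1a: {05eaa7c, 16024ec, 1a56e17, 2ec6c7e, 31a4da9, 3c862d4, 421a412, 528dc7f, 6cede1a, 6fb13e0, 81a051f, a028228, b3a3de8, b5f0bb6, b723b31, cbd4ac2, dfcb1ba, ee90b36}.
Reachable from 1a56e17: {1a56e17, 31a4da9, 421a412, cbd4ac2}.
In 6cede1a's history but not 1a56e17's: {05eaa7c, 16024ec, 2ec6c7e, 3c862d4, 528dc7f, 6cede1a, 6fb13e0, 81a051f, a028228, b3a3de8, b5f0bb6, b723b31, dfcb1ba, ee90b36} — 14 commits.

14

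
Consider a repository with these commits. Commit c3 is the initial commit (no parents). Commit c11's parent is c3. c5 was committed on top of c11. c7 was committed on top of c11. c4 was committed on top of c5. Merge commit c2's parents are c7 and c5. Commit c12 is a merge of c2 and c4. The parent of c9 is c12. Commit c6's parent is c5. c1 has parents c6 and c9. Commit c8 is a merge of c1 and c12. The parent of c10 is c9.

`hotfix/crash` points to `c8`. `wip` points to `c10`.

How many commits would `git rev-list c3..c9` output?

Reachable from c9: {c11, c12, c2, c3, c4, c5, c7, c9}.
Reachable from c3: {c3}.
In c9's history but not c3's: {c11, c12, c2, c4, c5, c7, c9} — 7 commits.

7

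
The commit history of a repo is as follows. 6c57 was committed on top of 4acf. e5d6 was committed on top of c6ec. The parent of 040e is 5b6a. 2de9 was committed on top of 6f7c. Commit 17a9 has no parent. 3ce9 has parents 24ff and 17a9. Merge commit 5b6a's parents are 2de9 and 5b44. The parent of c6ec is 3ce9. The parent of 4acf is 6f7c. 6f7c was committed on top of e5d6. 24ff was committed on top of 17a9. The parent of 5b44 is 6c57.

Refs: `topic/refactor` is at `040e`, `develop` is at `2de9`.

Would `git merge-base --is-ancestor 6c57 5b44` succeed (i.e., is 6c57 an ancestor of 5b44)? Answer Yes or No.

Ancestors of 5b44 (commits reachable by following parents): {17a9, 24ff, 3ce9, 4acf, 5b44, 6c57, 6f7c, c6ec, e5d6}.
6c57 is in that set, so it is an ancestor of 5b44.

Yes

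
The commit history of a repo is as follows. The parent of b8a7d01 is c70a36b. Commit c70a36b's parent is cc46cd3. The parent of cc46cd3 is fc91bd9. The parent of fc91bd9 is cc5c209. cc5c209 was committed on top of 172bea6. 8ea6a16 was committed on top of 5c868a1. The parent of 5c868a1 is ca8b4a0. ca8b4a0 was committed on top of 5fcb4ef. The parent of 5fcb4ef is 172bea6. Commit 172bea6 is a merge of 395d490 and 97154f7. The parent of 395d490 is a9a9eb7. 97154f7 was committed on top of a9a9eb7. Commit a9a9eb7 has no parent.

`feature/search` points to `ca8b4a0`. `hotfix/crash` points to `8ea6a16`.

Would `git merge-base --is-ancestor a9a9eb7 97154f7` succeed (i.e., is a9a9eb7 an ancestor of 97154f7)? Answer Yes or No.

Ancestors of 97154f7 (commits reachable by following parents): {97154f7, a9a9eb7}.
a9a9eb7 is in that set, so it is an ancestor of 97154f7.

Yes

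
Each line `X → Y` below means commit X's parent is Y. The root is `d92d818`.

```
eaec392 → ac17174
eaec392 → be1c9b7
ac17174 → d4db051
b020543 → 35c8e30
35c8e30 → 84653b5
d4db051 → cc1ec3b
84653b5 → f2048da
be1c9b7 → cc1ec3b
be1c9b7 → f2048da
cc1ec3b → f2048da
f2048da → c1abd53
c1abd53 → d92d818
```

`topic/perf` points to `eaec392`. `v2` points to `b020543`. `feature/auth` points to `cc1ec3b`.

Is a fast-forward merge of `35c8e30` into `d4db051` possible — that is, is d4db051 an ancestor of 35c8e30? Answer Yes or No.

A fast-forward from d4db051 to 35c8e30 is possible iff d4db051 is an ancestor of 35c8e30.
Ancestors of 35c8e30: {35c8e30, 84653b5, c1abd53, d92d818, f2048da}.
d4db051 is not among them, so fast-forward is not possible.

No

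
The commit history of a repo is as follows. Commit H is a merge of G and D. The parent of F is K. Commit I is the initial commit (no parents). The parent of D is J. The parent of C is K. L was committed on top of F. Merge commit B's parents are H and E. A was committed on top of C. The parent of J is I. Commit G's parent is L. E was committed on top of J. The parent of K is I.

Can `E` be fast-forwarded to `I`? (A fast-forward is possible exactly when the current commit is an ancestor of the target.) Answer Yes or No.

No

A fast-forward from E to I is possible iff E is an ancestor of I.
Ancestors of I: {I}.
E is not among them, so fast-forward is not possible.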